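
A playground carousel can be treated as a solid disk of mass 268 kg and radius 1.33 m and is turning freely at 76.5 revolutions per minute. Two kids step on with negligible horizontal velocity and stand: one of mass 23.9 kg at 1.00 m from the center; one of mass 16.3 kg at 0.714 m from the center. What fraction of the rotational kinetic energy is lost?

The added mass arrives with no angular momentum about the center, and any external torque about the center is negligible, so the system's angular momentum is conserved.
I_p = ½(268)(1.33)² = 237.0 kg·m².
Added inertia Σmr² = (23.9)(1.00)² + (16.3)(0.714)² = 32.21 kg·m²; I_f = 237.0 + 32.21 = 269.2 kg·m².
ω_f = I_p ω_i / I_f = (237.0)(76.5) / 269.2 = 67.35 rpm.
KE_i = ½(237.0)(8.011 rad/s)² = 7606 J; KE_f = ½(269.2)(7.053)² = 6696 J.
Fraction lost = 0.1196.

fraction ≈ 0.120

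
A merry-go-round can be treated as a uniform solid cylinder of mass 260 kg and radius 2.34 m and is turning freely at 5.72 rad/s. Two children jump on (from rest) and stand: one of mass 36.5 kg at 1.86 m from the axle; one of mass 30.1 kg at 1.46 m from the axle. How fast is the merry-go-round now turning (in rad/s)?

No external torque acts about the axle; L_before = L_after.
I_p = ½(260)(2.34)² = 711.8 kg·m².
Added inertia Σmr² = (36.5)(1.86)² + (30.1)(1.46)² = 190.4 kg·m²; I_f = 711.8 + 190.4 = 902.3 kg·m².
ω_f = I_p ω_i / I_f = (711.8)(5.72) / 902.3 = 4.513 rad/s.

ω_f ≈ 4.51 rad/s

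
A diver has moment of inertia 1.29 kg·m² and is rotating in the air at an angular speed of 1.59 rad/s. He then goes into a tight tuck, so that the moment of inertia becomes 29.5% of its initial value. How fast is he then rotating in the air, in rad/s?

ω₂ ≈ 5.39 rad/s

No external torque acts about the spin axis, so angular momentum is conserved.
I₂ = 0.295 × 1.29 = 0.3805 kg·m².
ω₂ = I₁ω₁ / I₂ = (1.290)(1.59 rad/s) / (0.3805) = 5.390 rad/s.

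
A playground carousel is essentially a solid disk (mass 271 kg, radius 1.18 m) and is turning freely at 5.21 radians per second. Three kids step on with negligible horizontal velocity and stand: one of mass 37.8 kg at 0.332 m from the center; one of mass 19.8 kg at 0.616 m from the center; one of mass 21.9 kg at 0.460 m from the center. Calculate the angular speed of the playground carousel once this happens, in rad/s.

ω_f ≈ 4.80 rad/s

No external torque acts about the center; L_before = L_after.
I_p = ½(271)(1.18)² = 188.7 kg·m².
Added inertia Σmr² = (37.8)(0.332)² + (19.8)(0.616)² + (21.9)(0.460)² = 16.31 kg·m²; I_f = 188.7 + 16.31 = 205.0 kg·m².
ω_f = I_p ω_i / I_f = (188.7)(5.21) / 205.0 = 4.795 rad/s.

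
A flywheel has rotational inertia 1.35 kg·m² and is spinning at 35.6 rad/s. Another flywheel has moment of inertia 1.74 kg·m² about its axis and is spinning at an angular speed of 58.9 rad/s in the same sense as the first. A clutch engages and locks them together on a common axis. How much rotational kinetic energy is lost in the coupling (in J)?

The coupling torques are internal; angular momentum about the shared axis is conserved.
Taking A's sense as positive: L = (1.350)(35.6) + (1.740)(58.9) = 150.5 kg·m²·rad/s.
Combined I = 1.350 + 1.740 = 3.090 kg·m².
ω_f = L / I = 150.5 / 3.090 = 48.72 rad/s.
KE_i = ½ΣIω² = 3874 J; KE_f = ½(3.090)(48.72)² = 3667 J.

ΔKE lost ≈ 206 J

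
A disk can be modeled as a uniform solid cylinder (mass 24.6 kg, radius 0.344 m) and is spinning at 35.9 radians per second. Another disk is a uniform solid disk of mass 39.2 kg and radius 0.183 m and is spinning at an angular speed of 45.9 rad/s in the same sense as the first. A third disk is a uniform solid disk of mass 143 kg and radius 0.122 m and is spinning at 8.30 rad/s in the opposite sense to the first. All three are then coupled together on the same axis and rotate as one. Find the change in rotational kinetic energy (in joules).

ΔKE ≈ -814 J

No external torque acts about the common axis, so total angular momentum is conserved.
Moments of inertia: I_A = ½(24.6)(0.344)² = 1.456 kg·m²; I_B = ½(39.2)(0.183)² = 0.6564 kg·m²; I_C = ½(143)(0.122)² = 1.064 kg·m².
Taking A's sense as positive: L = (1.456)(35.9) + (0.6564)(45.9) − (1.064)(8.30) = 73.55 kg·m²·rad/s.
Combined I = 1.456 + 0.6564 + 1.064 = 3.176 kg·m².
ω_f = L / I = 73.55 / 3.176 = 23.16 rad/s.
KE_i = ½ΣIω² = 1666 J; KE_f = ½(3.176)(23.16)² = 851.6 J.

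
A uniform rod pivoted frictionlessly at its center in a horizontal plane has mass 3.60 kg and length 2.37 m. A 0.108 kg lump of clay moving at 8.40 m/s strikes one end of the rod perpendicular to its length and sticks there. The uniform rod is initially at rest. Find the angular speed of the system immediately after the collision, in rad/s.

The axle reaction passes through the pivot and exerts no torque about it; angular momentum about the pivot is conserved through the impact.
I_p = (1/12)(3.60)(2.37)² = 1.685 kg·m². Taking the sense of the lump of clay's angular momentum as positive, L_{lump} = m v R = (0.108)(8.40)(2.37/2) = 1.075 kg·m²/s.
L_i = 0 + 1.075 = 1.075 kg·m²/s.
After sticking, I_f = I_p + m R² = 1.685 + (0.108)(2.37/2)² = 1.837 kg·m².
ω_f = L_i / I_f = 1.075 / 1.837 = 0.5853 rad/s.

|ω_f| ≈ 0.585 rad/s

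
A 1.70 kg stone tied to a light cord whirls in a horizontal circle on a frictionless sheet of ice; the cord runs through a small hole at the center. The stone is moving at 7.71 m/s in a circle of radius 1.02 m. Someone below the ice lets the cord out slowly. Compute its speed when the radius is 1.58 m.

v₂ ≈ 4.98 m/s

Central (radial) force ⇒ zero torque about the center ⇒ m v r is constant.
v₂ = v₁ r₁ / r₂ = (7.71)(1.02) / (1.58) = 4.977 m/s.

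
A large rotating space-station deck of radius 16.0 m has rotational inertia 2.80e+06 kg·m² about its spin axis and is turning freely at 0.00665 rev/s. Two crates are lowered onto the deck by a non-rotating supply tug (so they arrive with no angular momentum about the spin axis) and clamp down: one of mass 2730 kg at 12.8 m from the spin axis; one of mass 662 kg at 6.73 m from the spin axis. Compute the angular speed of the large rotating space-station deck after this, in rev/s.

No external torque acts about the spin axis; L_before = L_after.
Added inertia Σmr² = (2730)(12.8)² + (662)(6.73)² = 4.773e+05 kg·m²; I_f = 2.800e+06 + 4.773e+05 = 3.277e+06 kg·m².
ω_f = I_p ω_i / I_f = (2.800e+06)(0.00665) / 3.277e+06 = 0.005682 rev/s.

ω_f ≈ 0.00568 rev/s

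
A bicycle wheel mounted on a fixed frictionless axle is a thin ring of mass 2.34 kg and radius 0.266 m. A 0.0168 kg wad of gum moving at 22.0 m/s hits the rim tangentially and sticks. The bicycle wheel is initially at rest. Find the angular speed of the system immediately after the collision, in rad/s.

The axle reaction passes through the axle and exerts no torque about it; angular momentum about the axle is conserved through the impact.
I_p = (2.34)(0.266)² = 0.1656 kg·m². Taking the sense of the wad of gum's angular momentum as positive, L_{wad} = m v R = (0.0168)(22.0)(0.266) = 0.09831 kg·m²/s.
L_i = 0 + 0.09831 = 0.09831 kg·m²/s.
After sticking, I_f = I_p + m R² = 0.1656 + (0.0168)(0.266)² = 0.1668 kg·m².
ω_f = L_i / I_f = 0.09831 / 0.1668 = 0.5896 rad/s.

|ω_f| ≈ 0.590 rad/s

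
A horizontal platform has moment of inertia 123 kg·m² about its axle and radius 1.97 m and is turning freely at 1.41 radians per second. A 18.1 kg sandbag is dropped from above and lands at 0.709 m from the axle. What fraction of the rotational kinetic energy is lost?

No external torque acts about the axle; L_before = L_after.
Added inertia Σmr² = (18.1)(0.709)² = 9.099 kg·m²; I_f = 123.0 + 9.099 = 132.1 kg·m².
ω_f = I_p ω_i / I_f = (123.0)(1.41) / 132.1 = 1.313 rad/s.
KE_i = ½(123.0)(1.410 rad/s)² = 122.3 J; KE_f = ½(132.1)(1.313)² = 113.8 J.
Fraction lost = 0.06888.

fraction ≈ 0.0689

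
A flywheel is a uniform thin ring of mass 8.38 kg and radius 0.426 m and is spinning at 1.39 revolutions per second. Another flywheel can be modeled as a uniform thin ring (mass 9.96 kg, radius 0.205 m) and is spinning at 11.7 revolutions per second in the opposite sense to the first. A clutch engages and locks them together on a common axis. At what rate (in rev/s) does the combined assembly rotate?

The coupling torques are internal; angular momentum about the shared axis is conserved.
Moments of inertia: I_A = (8.38)(0.426)² = 1.521 kg·m²; I_B = (9.96)(0.205)² = 0.4186 kg·m².
Taking A's sense as positive: L = (1.521)(1.39) − (0.4186)(11.7) = -2.783 kg·m²·rev/s.
Combined I = 1.521 + 0.4186 = 1.939 kg·m².
ω_f = L / I = -2.783 / 1.939 = -1.435 rev/s.

|ω_f| ≈ 1.44 rev/s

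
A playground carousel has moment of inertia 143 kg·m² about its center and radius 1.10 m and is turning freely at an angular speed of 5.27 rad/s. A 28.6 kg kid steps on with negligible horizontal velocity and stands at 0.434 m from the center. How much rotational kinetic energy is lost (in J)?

The added mass arrives with no angular momentum about the center, and any external torque about the center is negligible, so the system's angular momentum is conserved.
Added inertia Σmr² = (28.6)(0.434)² = 5.387 kg·m²; I_f = 143.0 + 5.387 = 148.4 kg·m².
ω_f = I_p ω_i / I_f = (143.0)(5.27) / 148.4 = 5.079 rad/s.
KE_i = ½(143.0)(5.270 rad/s)² = 1986 J; KE_f = ½(148.4)(5.079)² = 1914 J.

energy lost ≈ 72.1 J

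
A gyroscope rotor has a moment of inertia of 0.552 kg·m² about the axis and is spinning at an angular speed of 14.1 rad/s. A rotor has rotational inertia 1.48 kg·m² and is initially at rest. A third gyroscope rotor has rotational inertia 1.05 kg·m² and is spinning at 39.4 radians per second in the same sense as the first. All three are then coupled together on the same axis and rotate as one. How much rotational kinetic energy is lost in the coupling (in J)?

ΔKE lost ≈ 478 J

The coupling torques are internal; angular momentum about the shared axis is conserved.
Taking A's sense as positive: L = (0.5520)(14.1) + (1.050)(39.4) = 49.15 kg·m²·rad/s.
Combined I = 0.5520 + 1.480 + 1.050 = 3.082 kg·m².
ω_f = L / I = 49.15 / 3.082 = 15.95 rad/s.
KE_i = ½ΣIω² = 869.9 J; KE_f = ½(3.082)(15.95)² = 392.0 J.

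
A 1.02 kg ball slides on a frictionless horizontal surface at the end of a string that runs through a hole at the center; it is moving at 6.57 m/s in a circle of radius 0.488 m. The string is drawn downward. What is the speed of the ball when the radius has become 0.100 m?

The only horizontal force on the mass is along the cord (radial), so it exerts no torque about the hole and angular momentum m v r is conserved.
v₂ = v₁ r₁ / r₂ = (6.57)(0.488) / (0.100) = 32.06 m/s.

v₂ ≈ 32.1 m/s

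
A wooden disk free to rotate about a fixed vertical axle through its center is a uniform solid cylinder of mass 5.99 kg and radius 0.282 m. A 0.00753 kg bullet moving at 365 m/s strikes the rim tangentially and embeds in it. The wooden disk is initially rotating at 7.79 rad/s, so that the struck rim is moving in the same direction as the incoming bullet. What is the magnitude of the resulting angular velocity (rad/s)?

|ω_f| ≈ 11.0 rad/s

The axle reaction passes through the axle and exerts no torque about it; angular momentum about the axle is conserved through the impact.
I_p = ½(5.99)(0.282)² = 0.2382 kg·m². Taking the sense of the bullet's angular momentum as positive, L_{bullet} = m v R = (0.00753)(365)(0.282) = 0.7751 kg·m²/s.
L_i = +I_p ω_p + m v R = +(0.2382)(7.79) + 0.7751 = 2.630 kg·m²/s.
After sticking, I_f = I_p + m R² = 0.2382 + (0.00753)(0.282)² = 0.2388 kg·m².
ω_f = L_i / I_f = 2.630 / 0.2388 = 11.02 rad/s.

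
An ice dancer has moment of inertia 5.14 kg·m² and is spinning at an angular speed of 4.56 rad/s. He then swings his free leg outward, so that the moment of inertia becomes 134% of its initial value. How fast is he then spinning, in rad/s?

No external torque acts about the spin axis, so angular momentum is conserved.
I₂ = 1.34 × 5.14 = 6.888 kg·m².
ω₂ = I₁ω₁ / I₂ = (5.140)(4.56 rad/s) / (6.888) = 3.403 rad/s.

ω₂ ≈ 3.40 rad/s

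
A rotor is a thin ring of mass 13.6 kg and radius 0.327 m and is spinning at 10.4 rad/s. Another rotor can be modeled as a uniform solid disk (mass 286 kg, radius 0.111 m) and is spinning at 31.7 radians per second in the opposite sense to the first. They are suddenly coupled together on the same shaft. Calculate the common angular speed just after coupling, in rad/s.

The coupling torques are internal; angular momentum about the shared axis is conserved.
Moments of inertia: I_A = (13.6)(0.327)² = 1.454 kg·m²; I_B = ½(286)(0.111)² = 1.762 kg·m².
Taking A's sense as positive: L = (1.454)(10.4) − (1.762)(31.7) = -40.73 kg·m²·rad/s.
Combined I = 1.454 + 1.762 = 3.216 kg·m².
ω_f = L / I = -40.73 / 3.216 = -12.66 rad/s.

|ω_f| ≈ 12.7 rad/s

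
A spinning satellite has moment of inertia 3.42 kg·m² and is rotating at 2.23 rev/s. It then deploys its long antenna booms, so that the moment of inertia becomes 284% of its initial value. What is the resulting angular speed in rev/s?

No external torque acts about the spin axis, so angular momentum is conserved.
I₂ = 2.84 × 3.42 = 9.713 kg·m².
ω₂ = I₁ω₁ / I₂ = (3.420)(2.23 rev/s) / (9.713) = 0.7852 rev/s.

ω₂ ≈ 0.785 rev/s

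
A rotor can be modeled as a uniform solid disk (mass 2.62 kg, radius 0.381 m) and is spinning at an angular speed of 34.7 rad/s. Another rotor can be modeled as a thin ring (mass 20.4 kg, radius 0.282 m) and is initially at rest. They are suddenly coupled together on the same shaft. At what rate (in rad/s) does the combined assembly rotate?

No external torque acts about the common axis, so total angular momentum is conserved.
Moments of inertia: I_A = ½(2.62)(0.381)² = 0.1902 kg·m²; I_B = (20.4)(0.282)² = 1.622 kg·m².
Taking A's sense as positive: L = (0.1902)(34.7) = 6.599 kg·m²·rad/s.
Combined I = 0.1902 + 1.622 = 1.812 kg·m².
ω_f = L / I = 6.599 / 1.812 = 3.641 rad/s.

|ω_f| ≈ 3.64 rad/s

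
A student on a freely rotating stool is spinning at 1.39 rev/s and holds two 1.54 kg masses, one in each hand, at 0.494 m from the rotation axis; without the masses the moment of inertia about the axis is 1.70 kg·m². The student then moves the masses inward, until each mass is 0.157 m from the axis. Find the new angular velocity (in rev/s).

ω₂ ≈ 1.92 rev/s

No external torque acts about the spin axis, so angular momentum is conserved.
I₁ = 1.70 + 2(1.54)(0.494)² = 2.452 kg·m²; I₂ = 1.70 + 2(1.54)(0.157)² = 1.776 kg·m².
ω₂ = I₁ω₁ / I₂ = (2.452)(1.39 rev/s) / (1.776) = 1.919 rev/s.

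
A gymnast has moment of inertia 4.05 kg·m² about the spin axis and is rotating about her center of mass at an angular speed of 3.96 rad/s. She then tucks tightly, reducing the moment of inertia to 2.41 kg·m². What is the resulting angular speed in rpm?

With no external torque about the axis, L is conserved: I₁ω₁ = I₂ω₂.
ω₂ = I₁ω₁ / I₂ = (4.050)(3.96 rad/s) / (2.410) = 6.655 rad/s = 63.55 rpm.

ω₂ ≈ 63.5 rpm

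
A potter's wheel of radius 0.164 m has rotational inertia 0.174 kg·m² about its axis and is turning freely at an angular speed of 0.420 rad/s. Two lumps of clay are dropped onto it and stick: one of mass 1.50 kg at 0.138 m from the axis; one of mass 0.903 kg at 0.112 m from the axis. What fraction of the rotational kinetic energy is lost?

fraction ≈ 0.187

No external torque acts about the axis; L_before = L_after.
Added inertia Σmr² = (1.50)(0.138)² + (0.903)(0.112)² = 0.03989 kg·m²; I_f = 0.1740 + 0.03989 = 0.2139 kg·m².
ω_f = I_p ω_i / I_f = (0.1740)(0.420) / 0.2139 = 0.3417 rad/s.
KE_i = ½(0.1740)(0.4200 rad/s)² = 0.01535 J; KE_f = ½(0.2139)(0.3417)² = 0.01248 J.
Fraction lost = 0.1865.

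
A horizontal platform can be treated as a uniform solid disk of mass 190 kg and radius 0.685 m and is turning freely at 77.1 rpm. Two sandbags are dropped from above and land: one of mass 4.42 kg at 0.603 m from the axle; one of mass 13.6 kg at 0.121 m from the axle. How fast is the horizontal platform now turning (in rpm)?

No external torque acts about the axle; L_before = L_after.
I_p = ½(190)(0.685)² = 44.58 kg·m².
Added inertia Σmr² = (4.42)(0.603)² + (13.6)(0.121)² = 1.806 kg·m²; I_f = 44.58 + 1.806 = 46.38 kg·m².
ω_f = I_p ω_i / I_f = (44.58)(77.1) / 46.38 = 74.10 rpm.

ω_f ≈ 74.1 rpm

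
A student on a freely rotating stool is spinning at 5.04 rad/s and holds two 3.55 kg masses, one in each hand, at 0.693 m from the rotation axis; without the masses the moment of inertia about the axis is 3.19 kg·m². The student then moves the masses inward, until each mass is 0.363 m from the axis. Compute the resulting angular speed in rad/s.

No external torque acts about the spin axis, so angular momentum is conserved.
I₁ = 3.19 + 2(3.55)(0.693)² = 6.600 kg·m²; I₂ = 3.19 + 2(3.55)(0.363)² = 4.126 kg·m².
ω₂ = I₁ω₁ / I₂ = (6.600)(5.04 rad/s) / (4.126) = 8.063 rad/s.

ω₂ ≈ 8.06 rad/s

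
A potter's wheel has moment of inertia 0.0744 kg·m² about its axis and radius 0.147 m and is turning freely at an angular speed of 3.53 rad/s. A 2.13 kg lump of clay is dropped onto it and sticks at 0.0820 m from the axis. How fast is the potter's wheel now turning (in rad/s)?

ω_f ≈ 2.96 rad/s

The added mass arrives with no angular momentum about the axis, and any external torque about the axis is negligible, so the system's angular momentum is conserved.
Added inertia Σmr² = (2.13)(0.0820)² = 0.01432 kg·m²; I_f = 0.07440 + 0.01432 = 0.08872 kg·m².
ω_f = I_p ω_i / I_f = (0.07440)(3.53) / 0.08872 = 2.960 rad/s.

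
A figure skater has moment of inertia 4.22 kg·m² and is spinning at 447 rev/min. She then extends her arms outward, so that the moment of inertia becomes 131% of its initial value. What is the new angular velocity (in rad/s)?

Angular momentum about the spin axis is conserved since the torque about it is zero.
I₂ = 1.31 × 4.22 = 5.528 kg·m².
ω₂ = I₁ω₁ / I₂ = (4.220)(447 rpm) / (5.528) = 341.2 rpm = 35.73 rad/s.

ω₂ ≈ 35.7 rad/s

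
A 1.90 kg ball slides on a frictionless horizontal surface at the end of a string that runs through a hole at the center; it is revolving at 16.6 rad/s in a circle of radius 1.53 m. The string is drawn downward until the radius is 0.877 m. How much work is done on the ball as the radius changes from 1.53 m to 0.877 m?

W ≈ 1250 J

The constraining force is radial, so m r² ω about the center is conserved.
ω₂ = ω₁ (r₁/r₂)² = (16.6)(1.53/0.877)² = 50.52 rad/s.
W = ΔKE = ½m(v₂² − v₁²) = 1252 J.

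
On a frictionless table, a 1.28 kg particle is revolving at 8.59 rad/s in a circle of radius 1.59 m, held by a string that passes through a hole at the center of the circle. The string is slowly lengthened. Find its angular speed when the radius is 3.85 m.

ω₂ ≈ 1.47 rad/s

The constraining force is radial, so m r² ω about the center is conserved.
ω₂ = ω₁ (r₁/r₂)² = (8.59)(1.59/3.85)² = 1.465 rad/s.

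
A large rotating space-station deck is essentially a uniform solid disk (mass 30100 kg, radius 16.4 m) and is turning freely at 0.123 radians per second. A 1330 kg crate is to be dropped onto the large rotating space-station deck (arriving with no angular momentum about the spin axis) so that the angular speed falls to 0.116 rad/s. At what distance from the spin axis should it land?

The added mass arrives with no angular momentum about the spin axis, and any external torque about the spin axis is negligible, so the system's angular momentum is conserved.
I_p = ½(30100)(16.4)² = 4.048e+06 kg·m².
I_p ω_i = (I_p + m r²) ω_f ⇒ m r² = I_p(ω_i/ω_f − 1) = 4.048e+06(0.123/0.116 − 1) = 2.443e+05 kg·m².
r = √(2.443e+05/1330) = 13.55 m.

r ≈ 13.6 m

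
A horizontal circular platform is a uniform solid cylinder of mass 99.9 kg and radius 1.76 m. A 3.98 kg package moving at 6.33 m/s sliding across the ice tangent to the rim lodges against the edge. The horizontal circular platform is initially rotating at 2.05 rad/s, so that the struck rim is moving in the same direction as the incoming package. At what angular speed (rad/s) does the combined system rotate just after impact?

|ω_f| ≈ 2.16 rad/s

The axle reaction passes through the central axle and exerts no torque about it; angular momentum about the central axle is conserved through the impact.
I_p = ½(99.9)(1.76)² = 154.7 kg·m². Taking the sense of the package's angular momentum as positive, L_{package} = m v R = (3.98)(6.33)(1.76) = 44.34 kg·m²/s.
L_i = +I_p ω_p + m v R = +(154.7)(2.05) + 44.34 = 361.5 kg·m²/s.
After sticking, I_f = I_p + m R² = 154.7 + (3.98)(1.76)² = 167.1 kg·m².
ω_f = L_i / I_f = 361.5 / 167.1 = 2.164 rad/s.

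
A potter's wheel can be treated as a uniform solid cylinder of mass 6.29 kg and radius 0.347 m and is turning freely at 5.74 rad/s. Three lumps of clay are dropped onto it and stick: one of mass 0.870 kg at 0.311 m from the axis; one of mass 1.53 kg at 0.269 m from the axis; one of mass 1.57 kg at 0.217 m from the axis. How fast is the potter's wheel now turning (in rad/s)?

The added mass arrives with no angular momentum about the axis, and any external torque about the axis is negligible, so the system's angular momentum is conserved.
I_p = ½(6.29)(0.347)² = 0.3787 kg·m².
Added inertia Σmr² = (0.870)(0.311)² + (1.53)(0.269)² + (1.57)(0.217)² = 0.2688 kg·m²; I_f = 0.3787 + 0.2688 = 0.6475 kg·m².
ω_f = I_p ω_i / I_f = (0.3787)(5.74) / 0.6475 = 3.357 rad/s.

ω_f ≈ 3.36 rad/s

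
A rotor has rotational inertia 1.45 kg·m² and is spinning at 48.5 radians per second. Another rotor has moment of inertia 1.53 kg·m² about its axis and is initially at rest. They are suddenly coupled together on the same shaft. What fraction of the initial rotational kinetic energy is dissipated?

The coupling torques are internal; angular momentum about the shared axis is conserved.
Taking A's sense as positive: L = (1.450)(48.5) = 70.33 kg·m²·rad/s.
Combined I = 1.450 + 1.530 = 2.980 kg·m².
ω_f = L / I = 70.33 / 2.980 = 23.60 rad/s.
KE_i = ½ΣIω² = 1705 J; KE_f = ½(2.980)(23.60)² = 829.8 J.
Fraction dissipated = (KE_i − KE_f)/KE_i = 0.5134.

fraction ≈ 0.513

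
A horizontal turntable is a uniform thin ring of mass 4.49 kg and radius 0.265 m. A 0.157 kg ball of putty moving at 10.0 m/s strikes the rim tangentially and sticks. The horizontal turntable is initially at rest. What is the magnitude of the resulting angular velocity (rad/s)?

|ω_f| ≈ 1.27 rad/s

The axle reaction passes through the axle and exerts no torque about it; angular momentum about the axle is conserved through the impact.
I_p = (4.49)(0.265)² = 0.3153 kg·m². Taking the sense of the ball of putty's angular momentum as positive, L_{ball} = m v R = (0.157)(10.0)(0.265) = 0.4161 kg·m²/s.
L_i = 0 + 0.4161 = 0.4161 kg·m²/s.
After sticking, I_f = I_p + m R² = 0.3153 + (0.157)(0.265)² = 0.3263 kg·m².
ω_f = L_i / I_f = 0.4161 / 0.3263 = 1.275 rad/s.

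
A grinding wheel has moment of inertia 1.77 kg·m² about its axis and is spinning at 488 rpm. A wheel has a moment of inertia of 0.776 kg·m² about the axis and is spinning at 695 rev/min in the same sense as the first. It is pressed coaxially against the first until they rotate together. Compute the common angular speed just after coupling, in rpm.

|ω_f| ≈ 551 rpm

No external torque acts about the common axis, so total angular momentum is conserved.
Taking A's sense as positive: L = (1.770)(488) + (0.7760)(695) = 1403 kg·m²·rpm.
Combined I = 1.770 + 0.7760 = 2.546 kg·m².
ω_f = L / I = 1403 / 2.546 = 551.1 rpm.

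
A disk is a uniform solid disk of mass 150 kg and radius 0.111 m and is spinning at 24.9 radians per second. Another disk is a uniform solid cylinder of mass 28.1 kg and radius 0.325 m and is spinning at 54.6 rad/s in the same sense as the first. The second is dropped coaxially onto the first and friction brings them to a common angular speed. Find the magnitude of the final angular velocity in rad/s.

|ω_f| ≈ 43.2 rad/s

No external torque acts about the common axis, so total angular momentum is conserved.
Moments of inertia: I_A = ½(150)(0.111)² = 0.9241 kg·m²; I_B = ½(28.1)(0.325)² = 1.484 kg·m².
Taking A's sense as positive: L = (0.9241)(24.9) + (1.484)(54.6) = 104.0 kg·m²·rad/s.
Combined I = 0.9241 + 1.484 = 2.408 kg·m².
ω_f = L / I = 104.0 / 2.408 = 43.20 rad/s.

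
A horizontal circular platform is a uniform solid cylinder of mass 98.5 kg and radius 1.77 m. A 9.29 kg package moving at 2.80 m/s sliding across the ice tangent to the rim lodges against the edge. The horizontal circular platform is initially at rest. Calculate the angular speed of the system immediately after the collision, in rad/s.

About the central axle the impulsive forces during the collision are internal, so angular momentum about that axis is conserved.
I_p = ½(98.5)(1.77)² = 154.3 kg·m². Taking the sense of the package's angular momentum as positive, L_{package} = m v R = (9.29)(2.80)(1.77) = 46.04 kg·m²/s.
L_i = 0 + 46.04 = 46.04 kg·m²/s.
After sticking, I_f = I_p + m R² = 154.3 + (9.29)(1.77)² = 183.4 kg·m².
ω_f = L_i / I_f = 46.04 / 183.4 = 0.2510 rad/s.

|ω_f| ≈ 0.251 rad/s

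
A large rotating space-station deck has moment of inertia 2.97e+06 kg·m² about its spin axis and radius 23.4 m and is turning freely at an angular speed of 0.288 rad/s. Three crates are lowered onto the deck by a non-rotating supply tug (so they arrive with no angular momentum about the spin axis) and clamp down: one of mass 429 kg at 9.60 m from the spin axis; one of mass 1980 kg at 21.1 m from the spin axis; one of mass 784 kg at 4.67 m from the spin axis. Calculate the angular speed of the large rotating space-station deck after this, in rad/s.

No external torque acts about the spin axis; L_before = L_after.
Added inertia Σmr² = (429)(9.60)² + (1980)(21.1)² + (784)(4.67)² = 9.382e+05 kg·m²; I_f = 2.970e+06 + 9.382e+05 = 3.908e+06 kg·m².
ω_f = I_p ω_i / I_f = (2.970e+06)(0.288) / 3.908e+06 = 0.2189 rad/s.

ω_f ≈ 0.219 rad/s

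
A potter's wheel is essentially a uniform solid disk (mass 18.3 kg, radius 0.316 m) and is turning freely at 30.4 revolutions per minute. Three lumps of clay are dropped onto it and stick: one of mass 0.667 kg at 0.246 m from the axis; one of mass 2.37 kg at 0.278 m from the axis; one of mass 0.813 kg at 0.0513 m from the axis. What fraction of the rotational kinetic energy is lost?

The added mass arrives with no angular momentum about the axis, and any external torque about the axis is negligible, so the system's angular momentum is conserved.
I_p = ½(18.3)(0.316)² = 0.9137 kg·m².
Added inertia Σmr² = (0.667)(0.246)² + (2.37)(0.278)² + (0.813)(0.0513)² = 0.2257 kg·m²; I_f = 0.9137 + 0.2257 = 1.139 kg·m².
ω_f = I_p ω_i / I_f = (0.9137)(30.4) / 1.139 = 24.38 rpm.
KE_i = ½(0.9137)(3.183 rad/s)² = 4.630 J; KE_f = ½(1.139)(2.553)² = 3.713 J.
Fraction lost = 0.1981.

fraction ≈ 0.198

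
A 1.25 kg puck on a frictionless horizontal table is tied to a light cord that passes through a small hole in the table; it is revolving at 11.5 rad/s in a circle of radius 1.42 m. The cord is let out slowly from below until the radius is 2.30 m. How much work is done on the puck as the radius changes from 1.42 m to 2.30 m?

No torque about the axis ⇒ m r₁² ω₁ = m r₂² ω₂.
ω₂ = ω₁ (r₁/r₂)² = (11.5)(1.42/2.30)² = 4.383 rad/s.
W = ΔKE = ½m(v₂² − v₁²) = -103.1 J.

W ≈ -103 J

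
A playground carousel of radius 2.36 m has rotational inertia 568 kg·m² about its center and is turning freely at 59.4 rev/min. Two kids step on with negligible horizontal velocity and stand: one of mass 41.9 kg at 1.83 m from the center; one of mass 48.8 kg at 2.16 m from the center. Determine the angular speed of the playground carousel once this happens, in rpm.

No external torque acts about the center; L_before = L_after.
Added inertia Σmr² = (41.9)(1.83)² + (48.8)(2.16)² = 368.0 kg·m²; I_f = 568.0 + 368.0 = 936.0 kg·m².
ω_f = I_p ω_i / I_f = (568.0)(59.4) / 936.0 = 36.05 rpm.

ω_f ≈ 36.0 rpm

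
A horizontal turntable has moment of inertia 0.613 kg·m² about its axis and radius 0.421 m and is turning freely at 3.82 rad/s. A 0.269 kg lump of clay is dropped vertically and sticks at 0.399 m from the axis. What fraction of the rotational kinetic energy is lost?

fraction ≈ 0.0653

The added mass arrives with no angular momentum about the axis, and any external torque about the axis is negligible, so the system's angular momentum is conserved.
Added inertia Σmr² = (0.269)(0.399)² = 0.04283 kg·m²; I_f = 0.6130 + 0.04283 = 0.6558 kg·m².
ω_f = I_p ω_i / I_f = (0.6130)(3.82) / 0.6558 = 3.571 rad/s.
KE_i = ½(0.6130)(3.820 rad/s)² = 4.473 J; KE_f = ½(0.6558)(3.571)² = 4.181 J.
Fraction lost = 0.06530.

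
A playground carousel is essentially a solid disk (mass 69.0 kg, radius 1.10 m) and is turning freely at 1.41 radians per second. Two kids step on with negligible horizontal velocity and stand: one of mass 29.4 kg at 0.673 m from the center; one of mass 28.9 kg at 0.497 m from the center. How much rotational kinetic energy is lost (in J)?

energy lost ≈ 13.6 J

The added mass arrives with no angular momentum about the center, and any external torque about the center is negligible, so the system's angular momentum is conserved.
I_p = ½(69.0)(1.10)² = 41.75 kg·m².
Added inertia Σmr² = (29.4)(0.673)² + (28.9)(0.497)² = 20.45 kg·m²; I_f = 41.75 + 20.45 = 62.20 kg·m².
ω_f = I_p ω_i / I_f = (41.75)(1.41) / 62.20 = 0.9463 rad/s.
KE_i = ½(41.75)(1.410 rad/s)² = 41.50 J; KE_f = ½(62.20)(0.9463)² = 27.85 J.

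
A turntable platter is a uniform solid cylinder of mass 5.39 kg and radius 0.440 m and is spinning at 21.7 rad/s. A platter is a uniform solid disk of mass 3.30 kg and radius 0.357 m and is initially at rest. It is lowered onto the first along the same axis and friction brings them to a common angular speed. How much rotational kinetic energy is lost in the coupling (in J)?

ΔKE lost ≈ 35.3 J

The coupling torques are internal; angular momentum about the shared axis is conserved.
Moments of inertia: I_A = ½(5.39)(0.440)² = 0.5218 kg·m²; I_B = ½(3.30)(0.357)² = 0.2103 kg·m².
Taking A's sense as positive: L = (0.5218)(21.7) = 11.32 kg·m²·rad/s.
Combined I = 0.5218 + 0.2103 = 0.7320 kg·m².
ω_f = L / I = 11.32 / 0.7320 = 15.47 rad/s.
KE_i = ½ΣIω² = 122.8 J; KE_f = ½(0.7320)(15.47)² = 87.56 J.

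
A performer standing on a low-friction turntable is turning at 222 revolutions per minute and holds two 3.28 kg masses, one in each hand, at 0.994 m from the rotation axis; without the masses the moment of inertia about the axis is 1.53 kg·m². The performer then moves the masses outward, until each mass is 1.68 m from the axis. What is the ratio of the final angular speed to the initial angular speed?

ω₂/ω₁ ≈ 0.400

Angular momentum about the spin axis is conserved since the torque about it is zero.
I₁ = 1.53 + 2(3.28)(0.994)² = 8.012 kg·m²; I₂ = 1.53 + 2(3.28)(1.68)² = 20.04 kg·m².
ω₂/ω₁ = I₁/I₂ = 8.012 / 20.04 = 0.3997.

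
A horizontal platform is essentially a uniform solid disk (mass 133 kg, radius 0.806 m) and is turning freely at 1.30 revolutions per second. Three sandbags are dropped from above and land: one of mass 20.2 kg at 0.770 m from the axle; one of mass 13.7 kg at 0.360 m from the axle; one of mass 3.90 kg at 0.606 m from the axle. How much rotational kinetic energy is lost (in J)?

energy lost ≈ 375 J

No external torque acts about the axle; L_before = L_after.
I_p = ½(133)(0.806)² = 43.20 kg·m².
Added inertia Σmr² = (20.2)(0.770)² + (13.7)(0.360)² + (3.90)(0.606)² = 15.18 kg·m²; I_f = 43.20 + 15.18 = 58.39 kg·m².
ω_f = I_p ω_i / I_f = (43.20)(1.30) / 58.39 = 0.9619 rev/s.
KE_i = ½(43.20)(8.168 rad/s)² = 1441 J; KE_f = ½(58.39)(6.044)² = 1066 J.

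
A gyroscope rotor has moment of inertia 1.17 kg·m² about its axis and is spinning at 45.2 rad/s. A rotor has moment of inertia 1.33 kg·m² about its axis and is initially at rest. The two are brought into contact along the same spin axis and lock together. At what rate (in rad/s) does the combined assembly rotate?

|ω_f| ≈ 21.2 rad/s

The coupling torques are internal; angular momentum about the shared axis is conserved.
Taking A's sense as positive: L = (1.170)(45.2) = 52.88 kg·m²·rad/s.
Combined I = 1.170 + 1.330 = 2.500 kg·m².
ω_f = L / I = 52.88 / 2.500 = 21.15 rad/s.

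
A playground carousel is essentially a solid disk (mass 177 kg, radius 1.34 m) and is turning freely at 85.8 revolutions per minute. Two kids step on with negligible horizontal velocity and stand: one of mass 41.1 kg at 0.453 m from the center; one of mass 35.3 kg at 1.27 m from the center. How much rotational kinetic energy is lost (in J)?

energy lost ≈ 1870 J

The added mass arrives with no angular momentum about the center, and any external torque about the center is negligible, so the system's angular momentum is conserved.
I_p = ½(177)(1.34)² = 158.9 kg·m².
Added inertia Σmr² = (41.1)(0.453)² + (35.3)(1.27)² = 65.37 kg·m²; I_f = 158.9 + 65.37 = 224.3 kg·m².
ω_f = I_p ω_i / I_f = (158.9)(85.8) / 224.3 = 60.79 rpm.
KE_i = ½(158.9)(8.985 rad/s)² = 6414 J; KE_f = ½(224.3)(6.366)² = 4545 J.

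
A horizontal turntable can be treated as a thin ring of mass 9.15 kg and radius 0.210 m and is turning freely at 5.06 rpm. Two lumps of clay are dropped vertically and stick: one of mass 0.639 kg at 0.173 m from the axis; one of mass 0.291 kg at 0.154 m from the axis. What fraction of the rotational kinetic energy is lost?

No external torque acts about the axis; L_before = L_after.
I_p = (9.15)(0.210)² = 0.4035 kg·m².
Added inertia Σmr² = (0.639)(0.173)² + (0.291)(0.154)² = 0.02603 kg·m²; I_f = 0.4035 + 0.02603 = 0.4295 kg·m².
ω_f = I_p ω_i / I_f = (0.4035)(5.06) / 0.4295 = 4.753 rpm.
KE_i = ½(0.4035)(0.5299 rad/s)² = 0.05665 J; KE_f = ½(0.4295)(0.4978)² = 0.05322 J.
Fraction lost = 0.06059.

fraction ≈ 0.0606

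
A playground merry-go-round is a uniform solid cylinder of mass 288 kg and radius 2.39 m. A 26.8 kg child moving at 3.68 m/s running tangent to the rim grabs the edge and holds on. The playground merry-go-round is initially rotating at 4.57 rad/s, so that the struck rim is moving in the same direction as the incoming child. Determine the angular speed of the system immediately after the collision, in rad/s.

|ω_f| ≈ 4.09 rad/s

The axle reaction passes through the axle and exerts no torque about it; angular momentum about the axle is conserved through the impact.
I_p = ½(288)(2.39)² = 822.5 kg·m². Taking the sense of the child's angular momentum as positive, L_{child} = m v R = (26.8)(3.68)(2.39) = 235.7 kg·m²/s.
L_i = +I_p ω_p + m v R = +(822.5)(4.57) + 235.7 = 3995 kg·m²/s.
After sticking, I_f = I_p + m R² = 822.5 + (26.8)(2.39)² = 975.6 kg·m².
ω_f = L_i / I_f = 3995 / 975.6 = 4.095 rad/s.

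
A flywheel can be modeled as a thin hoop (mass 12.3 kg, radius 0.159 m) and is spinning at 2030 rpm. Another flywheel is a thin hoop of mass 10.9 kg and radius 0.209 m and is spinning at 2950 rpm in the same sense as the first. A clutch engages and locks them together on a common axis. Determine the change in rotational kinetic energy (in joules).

ΔKE ≈ -873 J

The coupling torques are internal; angular momentum about the shared axis is conserved.
Moments of inertia: I_A = (12.3)(0.159)² = 0.3110 kg·m²; I_B = (10.9)(0.209)² = 0.4761 kg·m².
Taking A's sense as positive: L = (0.3110)(2030) + (0.4761)(2950) = 2036 kg·m²·rpm.
Combined I = 0.3110 + 0.4761 = 0.7871 kg·m².
ω_f = L / I = 2036 / 0.7871 = 2587 rpm.
KE_i = ½ΣIω² = 29750 J; KE_f = ½(0.7871)(270.9)² = 28870 J.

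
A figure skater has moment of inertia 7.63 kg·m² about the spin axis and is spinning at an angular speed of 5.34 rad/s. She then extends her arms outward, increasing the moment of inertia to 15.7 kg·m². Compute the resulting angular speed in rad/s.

No external torque acts about the spin axis, so angular momentum is conserved.
ω₂ = I₁ω₁ / I₂ = (7.630)(5.34 rad/s) / (15.70) = 2.595 rad/s.

ω₂ ≈ 2.60 rad/s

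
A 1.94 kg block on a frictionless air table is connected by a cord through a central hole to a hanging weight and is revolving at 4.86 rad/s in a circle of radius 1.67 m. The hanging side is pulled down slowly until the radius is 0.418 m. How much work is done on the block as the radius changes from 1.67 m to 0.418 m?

W ≈ 956 J

The constraining force is radial, so m r² ω about the center is conserved.
ω₂ = ω₁ (r₁/r₂)² = (4.86)(1.67/0.418)² = 77.57 rad/s.
W = ΔKE = ½m(v₂² − v₁²) = 956.0 J.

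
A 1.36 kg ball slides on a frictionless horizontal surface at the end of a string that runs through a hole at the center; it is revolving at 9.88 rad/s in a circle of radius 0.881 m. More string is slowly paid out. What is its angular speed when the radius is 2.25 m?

The constraining force is radial, so m r² ω about the center is conserved.
ω₂ = ω₁ (r₁/r₂)² = (9.88)(0.881/2.25)² = 1.515 rad/s.

ω₂ ≈ 1.51 rad/s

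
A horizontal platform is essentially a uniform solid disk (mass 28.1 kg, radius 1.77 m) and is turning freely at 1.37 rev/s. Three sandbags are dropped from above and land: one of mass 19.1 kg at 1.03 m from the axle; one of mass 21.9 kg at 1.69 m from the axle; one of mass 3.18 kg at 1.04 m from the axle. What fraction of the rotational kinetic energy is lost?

fraction ≈ 0.662

The added mass arrives with no angular momentum about the axle, and any external torque about the axle is negligible, so the system's angular momentum is conserved.
I_p = ½(28.1)(1.77)² = 44.02 kg·m².
Added inertia Σmr² = (19.1)(1.03)² + (21.9)(1.69)² + (3.18)(1.04)² = 86.25 kg·m²; I_f = 44.02 + 86.25 = 130.3 kg·m².
ω_f = I_p ω_i / I_f = (44.02)(1.37) / 130.3 = 0.4629 rev/s.
KE_i = ½(44.02)(8.608 rad/s)² = 1631 J; KE_f = ½(130.3)(2.909)² = 551.0 J.
Fraction lost = 0.6621.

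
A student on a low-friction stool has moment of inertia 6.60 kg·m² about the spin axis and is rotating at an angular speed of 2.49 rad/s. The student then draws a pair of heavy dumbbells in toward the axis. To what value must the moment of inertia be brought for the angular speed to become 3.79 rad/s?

Angular momentum about the spin axis is conserved since the torque about it is zero.
I₂ = I₁ω₁ / ω₂ = (6.60)(2.49) / (3.79) = 4.336 kg·m².

I₂ ≈ 4.34 kg·m²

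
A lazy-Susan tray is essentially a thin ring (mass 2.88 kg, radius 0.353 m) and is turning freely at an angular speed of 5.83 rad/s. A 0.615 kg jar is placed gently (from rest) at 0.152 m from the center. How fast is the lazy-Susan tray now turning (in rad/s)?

No external torque acts about the center; L_before = L_after.
I_p = (2.88)(0.353)² = 0.3589 kg·m².
Added inertia Σmr² = (0.615)(0.152)² = 0.01421 kg·m²; I_f = 0.3589 + 0.01421 = 0.3731 kg·m².
ω_f = I_p ω_i / I_f = (0.3589)(5.83) / 0.3731 = 5.608 rad/s.

ω_f ≈ 5.61 rad/s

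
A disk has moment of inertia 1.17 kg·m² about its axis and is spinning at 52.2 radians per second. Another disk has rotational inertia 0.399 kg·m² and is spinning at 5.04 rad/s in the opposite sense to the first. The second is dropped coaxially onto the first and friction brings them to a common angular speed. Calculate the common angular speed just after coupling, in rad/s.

|ω_f| ≈ 37.6 rad/s

No external torque acts about the common axis, so total angular momentum is conserved.
Taking A's sense as positive: L = (1.170)(52.2) − (0.3990)(5.04) = 59.06 kg·m²·rad/s.
Combined I = 1.170 + 0.3990 = 1.569 kg·m².
ω_f = L / I = 59.06 / 1.569 = 37.64 rad/s.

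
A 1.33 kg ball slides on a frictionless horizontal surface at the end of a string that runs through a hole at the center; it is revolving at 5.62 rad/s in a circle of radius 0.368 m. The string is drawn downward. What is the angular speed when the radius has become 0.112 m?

No torque about the axis ⇒ m r₁² ω₁ = m r₂² ω₂.
ω₂ = ω₁ (r₁/r₂)² = (5.62)(0.368/0.112)² = 60.67 rad/s.

ω₂ ≈ 60.7 rad/s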